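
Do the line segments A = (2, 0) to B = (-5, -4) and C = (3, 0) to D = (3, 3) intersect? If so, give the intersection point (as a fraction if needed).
No (intersection of containing lines falls outside at least one segment)

Parametrize and solve: t = -1/7, s = 4/21. At least one of these is outside [0, 1], so the segments do not intersect.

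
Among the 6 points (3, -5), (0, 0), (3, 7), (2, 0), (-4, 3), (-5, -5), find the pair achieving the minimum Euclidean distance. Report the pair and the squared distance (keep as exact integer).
Pair = ((0, 0), (2, 0)); squared distance = 4

Compute all C(6, 2) = 15 pairwise squared distances (x_i − x_j)² + (y_i − y_j)². The minimum is 4, attained by the pair ((0, 0), (2, 0)).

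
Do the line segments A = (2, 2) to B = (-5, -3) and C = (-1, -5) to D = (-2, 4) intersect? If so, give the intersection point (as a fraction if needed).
Yes; intersection at (-3/2, -1/2) (t = 1/2 on AB, s = 1/2 on CD)

Parametrize AB as A + t(B − A) = (2 + -7 t, 2 + -5 t) and CD as C + s(D − C) = (-1 + -1 s, -5 + 9 s). Solve the linear system for (t, s). Determinant = 68 ≠ 0, so a unique intersection of the containing lines exists. Solution: t = 1/2, s = 1/2 — both in [0, 1], so the segments cross. Intersection point: (-3/2, -1/2).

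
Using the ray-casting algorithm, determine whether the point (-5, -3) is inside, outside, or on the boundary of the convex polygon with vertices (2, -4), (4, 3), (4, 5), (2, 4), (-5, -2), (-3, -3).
The point (-5, -3) lies strictly outside the polygon

Cast a horizontal ray to the right from the query point and count how many polygon edges it crosses (each edge strictly once or zero times, handled with the usual half-open convention). 
Parity of crossings → even ⇒ outside.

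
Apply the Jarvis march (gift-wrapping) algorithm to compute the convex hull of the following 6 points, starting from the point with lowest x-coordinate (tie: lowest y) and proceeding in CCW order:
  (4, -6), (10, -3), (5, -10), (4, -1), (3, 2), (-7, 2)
Hull (CCW) = [(-7, 2), (5, -10), (10, -3), (3, 2)]

Jarvis march: at each step, from the current hull vertex p, select the next vertex q as the point such that every other point lies strictly to the left of (or on) the directed line p → q. (Equivalently: for every other point r, the cross product (q − p) × (r − p) ≥ 0.)
Starting point (lowest x, tie lowest y): (-7, 2). Wrap until returning to start. Resulting hull: (-7, 2), (5, -10), (10, -3), (3, 2).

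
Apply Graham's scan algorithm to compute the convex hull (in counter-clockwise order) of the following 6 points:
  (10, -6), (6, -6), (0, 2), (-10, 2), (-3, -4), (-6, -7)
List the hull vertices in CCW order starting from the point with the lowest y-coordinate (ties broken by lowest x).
Hull (CCW) = [(-6, -7), (10, -6), (0, 2), (-10, 2)]

Graham scan procedure:
  1. Find the pivot p₀ = point with lowest y (tie → lowest x): (-6, -7).
  2. Sort the remaining points by polar angle around p₀.
  3. Walk through sorted points, maintaining a stack; pop the top while the last three entries make a non-left turn (cross product ≤ 0).
  4. Final stack is the convex hull in CCW order: (-6, -7), (10, -6), (0, 2), (-10, 2).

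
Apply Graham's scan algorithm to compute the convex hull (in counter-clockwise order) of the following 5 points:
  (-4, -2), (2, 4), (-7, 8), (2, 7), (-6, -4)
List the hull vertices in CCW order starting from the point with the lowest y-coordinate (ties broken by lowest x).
Hull (CCW) = [(-6, -4), (2, 4), (2, 7), (-7, 8)]

Graham scan procedure:
  1. Find the pivot p₀ = point with lowest y (tie → lowest x): (-6, -4).
  2. Sort the remaining points by polar angle around p₀.
  3. Walk through sorted points, maintaining a stack; pop the top while the last three entries make a non-left turn (cross product ≤ 0).
  4. Final stack is the convex hull in CCW order: (-6, -4), (2, 4), (2, 7), (-7, 8).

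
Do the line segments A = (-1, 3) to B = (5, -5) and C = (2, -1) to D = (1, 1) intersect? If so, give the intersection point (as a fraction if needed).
Yes; intersection at (2, -1) (t = 1/2 on AB, s = 0 on CD)

Parametrize AB as A + t(B − A) = (-1 + 6 t, 3 + -8 t) and CD as C + s(D − C) = (2 + -1 s, -1 + 2 s). Solve the linear system for (t, s). Determinant = -4 ≠ 0, so a unique intersection of the containing lines exists. Solution: t = 1/2, s = 0 — both in [0, 1], so the segments cross. Intersection point: (2, -1).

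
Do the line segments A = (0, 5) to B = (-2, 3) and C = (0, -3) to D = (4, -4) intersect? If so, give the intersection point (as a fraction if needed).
No (intersection of containing lines falls outside at least one segment)

Parametrize and solve: t = 16/5, s = -8/5. At least one of these is outside [0, 1], so the segments do not intersect.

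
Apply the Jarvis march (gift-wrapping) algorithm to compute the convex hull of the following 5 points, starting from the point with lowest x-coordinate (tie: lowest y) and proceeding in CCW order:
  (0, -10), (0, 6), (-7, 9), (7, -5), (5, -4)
Hull (CCW) = [(-7, 9), (0, -10), (7, -5), (0, 6)]

Jarvis march: at each step, from the current hull vertex p, select the next vertex q as the point such that every other point lies strictly to the left of (or on) the directed line p → q. (Equivalently: for every other point r, the cross product (q − p) × (r − p) ≥ 0.)
Starting point (lowest x, tie lowest y): (-7, 9). Wrap until returning to start. Resulting hull: (-7, 9), (0, -10), (7, -5), (0, 6).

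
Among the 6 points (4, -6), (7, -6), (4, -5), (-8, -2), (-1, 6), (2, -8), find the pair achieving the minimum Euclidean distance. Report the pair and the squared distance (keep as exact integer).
Pair = ((4, -6), (4, -5)); squared distance = 1

Compute all C(6, 2) = 15 pairwise squared distances (x_i − x_j)² + (y_i − y_j)². The minimum is 1, attained by the pair ((4, -6), (4, -5)).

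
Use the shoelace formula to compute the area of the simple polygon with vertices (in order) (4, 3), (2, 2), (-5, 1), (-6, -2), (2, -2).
Area = 30

Shoelace formula: Area = (1/2) |Σ_i (x_i · y_{i+1} − x_{i+1} · y_i)| (indices mod n). Compute each cross term:
  (4)(2) − (2)(3) = 2
  (2)(1) − (-5)(2) = 12
  (-5)(-2) − (-6)(1) = 16
  (-6)(-2) − (2)(-2) = 16
  (2)(3) − (4)(-2) = 14
Sum = 60, so (signed) Area = 60/2 = 30, |Area| = 30.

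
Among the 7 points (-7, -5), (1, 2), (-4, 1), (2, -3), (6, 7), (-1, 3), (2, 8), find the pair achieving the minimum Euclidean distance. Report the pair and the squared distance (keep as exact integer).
Pair = ((1, 2), (-1, 3)); squared distance = 5

Compute all C(7, 2) = 21 pairwise squared distances (x_i − x_j)² + (y_i − y_j)². The minimum is 5, attained by the pair ((1, 2), (-1, 3)).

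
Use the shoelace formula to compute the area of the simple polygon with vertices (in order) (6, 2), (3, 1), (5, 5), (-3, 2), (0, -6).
Area = 89/2

Shoelace formula: Area = (1/2) |Σ_i (x_i · y_{i+1} − x_{i+1} · y_i)| (indices mod n). Compute each cross term:
  (6)(1) − (3)(2) = 0
  (3)(5) − (5)(1) = 10
  (5)(2) − (-3)(5) = 25
  (-3)(-6) − (0)(2) = 18
  (0)(2) − (6)(-6) = 36
Sum = 89, so (signed) Area = 89/2 = 89/2, |Area| = 89/2.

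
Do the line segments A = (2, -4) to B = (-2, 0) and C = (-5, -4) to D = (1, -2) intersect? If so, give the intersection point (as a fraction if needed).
Yes; intersection at (1/4, -9/4) (t = 7/16 on AB, s = 7/8 on CD)

Parametrize AB as A + t(B − A) = (2 + -4 t, -4 + 4 t) and CD as C + s(D − C) = (-5 + 6 s, -4 + 2 s). Solve the linear system for (t, s). Determinant = 32 ≠ 0, so a unique intersection of the containing lines exists. Solution: t = 7/16, s = 7/8 — both in [0, 1], so the segments cross. Intersection point: (1/4, -9/4).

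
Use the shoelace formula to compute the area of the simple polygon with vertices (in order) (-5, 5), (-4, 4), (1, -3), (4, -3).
Area = 11

Shoelace formula: Area = (1/2) |Σ_i (x_i · y_{i+1} − x_{i+1} · y_i)| (indices mod n). Compute each cross term:
  (-5)(4) − (-4)(5) = 0
  (-4)(-3) − (1)(4) = 8
  (1)(-3) − (4)(-3) = 9
  (4)(5) − (-5)(-3) = 5
Sum = 22, so (signed) Area = 22/2 = 11, |Area| = 11.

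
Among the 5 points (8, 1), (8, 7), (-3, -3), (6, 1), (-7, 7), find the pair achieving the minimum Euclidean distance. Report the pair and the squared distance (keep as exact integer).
Pair = ((8, 1), (6, 1)); squared distance = 4

Compute all C(5, 2) = 10 pairwise squared distances (x_i − x_j)² + (y_i − y_j)². The minimum is 4, attained by the pair ((8, 1), (6, 1)).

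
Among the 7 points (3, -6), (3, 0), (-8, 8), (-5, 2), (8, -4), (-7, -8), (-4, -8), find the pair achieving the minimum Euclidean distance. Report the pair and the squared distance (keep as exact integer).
Pair = ((-7, -8), (-4, -8)); squared distance = 9

Compute all C(7, 2) = 21 pairwise squared distances (x_i − x_j)² + (y_i − y_j)². The minimum is 9, attained by the pair ((-7, -8), (-4, -8)).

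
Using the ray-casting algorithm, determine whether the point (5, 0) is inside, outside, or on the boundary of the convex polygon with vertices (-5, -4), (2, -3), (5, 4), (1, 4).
The point (5, 0) lies strictly outside the polygon

Cast a horizontal ray to the right from the query point and count how many polygon edges it crosses (each edge strictly once or zero times, handled with the usual half-open convention). 
Parity of crossings → even ⇒ outside.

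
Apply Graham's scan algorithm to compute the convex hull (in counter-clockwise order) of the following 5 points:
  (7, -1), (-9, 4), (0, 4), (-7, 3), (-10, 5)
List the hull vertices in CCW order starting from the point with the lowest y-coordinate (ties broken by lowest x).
Hull (CCW) = [(7, -1), (0, 4), (-10, 5), (-9, 4), (-7, 3)]

Graham scan procedure:
  1. Find the pivot p₀ = point with lowest y (tie → lowest x): (7, -1).
  2. Sort the remaining points by polar angle around p₀.
  3. Walk through sorted points, maintaining a stack; pop the top while the last three entries make a non-left turn (cross product ≤ 0).
  4. Final stack is the convex hull in CCW order: (7, -1), (0, 4), (-10, 5), (-9, 4), (-7, 3).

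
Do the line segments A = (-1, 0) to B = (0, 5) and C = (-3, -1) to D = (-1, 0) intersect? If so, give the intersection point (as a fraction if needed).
Yes; intersection at (-1, 0) (t = 0 on AB, s = 1 on CD)

Parametrize AB as A + t(B − A) = (-1 + 1 t, 0 + 5 t) and CD as C + s(D − C) = (-3 + 2 s, -1 + 1 s). Solve the linear system for (t, s). Determinant = 9 ≠ 0, so a unique intersection of the containing lines exists. Solution: t = 0, s = 1 — both in [0, 1], so the segments cross. Intersection point: (-1, 0).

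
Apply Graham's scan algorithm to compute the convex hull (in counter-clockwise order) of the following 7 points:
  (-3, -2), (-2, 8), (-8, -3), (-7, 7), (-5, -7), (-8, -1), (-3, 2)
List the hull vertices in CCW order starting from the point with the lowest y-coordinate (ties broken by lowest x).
Hull (CCW) = [(-5, -7), (-3, -2), (-2, 8), (-7, 7), (-8, -1), (-8, -3)]

Graham scan procedure:
  1. Find the pivot p₀ = point with lowest y (tie → lowest x): (-5, -7).
  2. Sort the remaining points by polar angle around p₀.
  3. Walk through sorted points, maintaining a stack; pop the top while the last three entries make a non-left turn (cross product ≤ 0).
  4. Final stack is the convex hull in CCW order: (-5, -7), (-3, -2), (-2, 8), (-7, 7), (-8, -1), (-8, -3).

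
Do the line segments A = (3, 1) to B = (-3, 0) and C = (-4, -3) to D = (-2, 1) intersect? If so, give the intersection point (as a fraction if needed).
Yes; intersection at (-27/11, 1/11) (t = 10/11 on AB, s = 17/22 on CD)

Parametrize AB as A + t(B − A) = (3 + -6 t, 1 + -1 t) and CD as C + s(D − C) = (-4 + 2 s, -3 + 4 s). Solve the linear system for (t, s). Determinant = 22 ≠ 0, so a unique intersection of the containing lines exists. Solution: t = 10/11, s = 17/22 — both in [0, 1], so the segments cross. Intersection point: (-27/11, 1/11).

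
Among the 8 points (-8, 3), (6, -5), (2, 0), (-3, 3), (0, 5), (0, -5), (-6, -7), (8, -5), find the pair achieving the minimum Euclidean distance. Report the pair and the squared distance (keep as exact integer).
Pair = ((6, -5), (8, -5)); squared distance = 4

Compute all C(8, 2) = 28 pairwise squared distances (x_i − x_j)² + (y_i − y_j)². The minimum is 4, attained by the pair ((6, -5), (8, -5)).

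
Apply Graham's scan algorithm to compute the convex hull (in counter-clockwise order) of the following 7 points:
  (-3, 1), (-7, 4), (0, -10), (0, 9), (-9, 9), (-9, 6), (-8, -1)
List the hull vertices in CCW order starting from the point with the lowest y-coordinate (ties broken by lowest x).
Hull (CCW) = [(0, -10), (0, 9), (-9, 9), (-9, 6), (-8, -1)]

Graham scan procedure:
  1. Find the pivot p₀ = point with lowest y (tie → lowest x): (0, -10).
  2. Sort the remaining points by polar angle around p₀.
  3. Walk through sorted points, maintaining a stack; pop the top while the last three entries make a non-left turn (cross product ≤ 0).
  4. Final stack is the convex hull in CCW order: (0, -10), (0, 9), (-9, 9), (-9, 6), (-8, -1).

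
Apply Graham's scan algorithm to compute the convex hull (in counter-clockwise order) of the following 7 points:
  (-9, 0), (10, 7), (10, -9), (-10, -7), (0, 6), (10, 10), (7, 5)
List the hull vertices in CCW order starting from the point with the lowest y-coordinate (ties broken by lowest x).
Hull (CCW) = [(10, -9), (10, 10), (0, 6), (-9, 0), (-10, -7)]

Graham scan procedure:
  1. Find the pivot p₀ = point with lowest y (tie → lowest x): (10, -9).
  2. Sort the remaining points by polar angle around p₀.
  3. Walk through sorted points, maintaining a stack; pop the top while the last three entries make a non-left turn (cross product ≤ 0).
  4. Final stack is the convex hull in CCW order: (10, -9), (10, 10), (0, 6), (-9, 0), (-10, -7).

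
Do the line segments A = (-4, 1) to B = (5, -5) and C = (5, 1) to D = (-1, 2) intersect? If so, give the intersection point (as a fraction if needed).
No (intersection of containing lines falls outside at least one segment)

Parametrize and solve: t = -1/3, s = 2. At least one of these is outside [0, 1], so the segments do not intersect.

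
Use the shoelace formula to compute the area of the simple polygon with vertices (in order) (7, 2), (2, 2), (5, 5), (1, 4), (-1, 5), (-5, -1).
Area = 57/2

Shoelace formula: Area = (1/2) |Σ_i (x_i · y_{i+1} − x_{i+1} · y_i)| (indices mod n). Compute each cross term:
  (7)(2) − (2)(2) = 10
  (2)(5) − (5)(2) = 0
  (5)(4) − (1)(5) = 15
  (1)(5) − (-1)(4) = 9
  (-1)(-1) − (-5)(5) = 26
  (-5)(2) − (7)(-1) = -3
Sum = 57, so (signed) Area = 57/2 = 57/2, |Area| = 57/2.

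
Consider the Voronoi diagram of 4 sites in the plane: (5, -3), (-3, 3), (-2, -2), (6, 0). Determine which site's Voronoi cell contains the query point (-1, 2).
Nearest site = (-3, 3)

The Voronoi cell of site s contains exactly those query points closer to s than to any other site. Compute squared distances from q = (-1, 2) to each site:
  (-3 − -1)² + (3 − 2)² = 5
  (-2 − -1)² + (-2 − 2)² = 17
  (6 − -1)² + (0 − 2)² = 53
  (5 − -1)² + (-3 − 2)² = 61
Minimum is attained by (-3, 3), so q lies in its Voronoi cell.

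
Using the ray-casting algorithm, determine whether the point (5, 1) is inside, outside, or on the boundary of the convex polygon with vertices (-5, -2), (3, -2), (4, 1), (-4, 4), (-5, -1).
The point (5, 1) lies strictly outside the polygon

Cast a horizontal ray to the right from the query point and count how many polygon edges it crosses (each edge strictly once or zero times, handled with the usual half-open convention). 
Parity of crossings → even ⇒ outside.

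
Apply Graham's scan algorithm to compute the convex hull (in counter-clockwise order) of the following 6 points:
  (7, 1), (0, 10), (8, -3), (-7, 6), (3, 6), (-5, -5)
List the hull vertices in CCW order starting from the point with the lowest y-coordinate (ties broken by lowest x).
Hull (CCW) = [(-5, -5), (8, -3), (7, 1), (0, 10), (-7, 6)]

Graham scan procedure:
  1. Find the pivot p₀ = point with lowest y (tie → lowest x): (-5, -5).
  2. Sort the remaining points by polar angle around p₀.
  3. Walk through sorted points, maintaining a stack; pop the top while the last three entries make a non-left turn (cross product ≤ 0).
  4. Final stack is the convex hull in CCW order: (-5, -5), (8, -3), (7, 1), (0, 10), (-7, 6).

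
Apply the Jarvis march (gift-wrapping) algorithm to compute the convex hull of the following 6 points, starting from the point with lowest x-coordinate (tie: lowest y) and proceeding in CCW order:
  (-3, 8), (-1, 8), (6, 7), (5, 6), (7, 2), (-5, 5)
Hull (CCW) = [(-5, 5), (7, 2), (6, 7), (-1, 8), (-3, 8)]

Jarvis march: at each step, from the current hull vertex p, select the next vertex q as the point such that every other point lies strictly to the left of (or on) the directed line p → q. (Equivalently: for every other point r, the cross product (q − p) × (r − p) ≥ 0.)
Starting point (lowest x, tie lowest y): (-5, 5). Wrap until returning to start. Resulting hull: (-5, 5), (7, 2), (6, 7), (-1, 8), (-3, 8).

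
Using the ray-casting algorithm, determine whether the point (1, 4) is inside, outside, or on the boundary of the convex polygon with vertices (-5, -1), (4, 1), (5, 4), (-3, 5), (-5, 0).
The point (1, 4) lies strictly inside the polygon

Cast a horizontal ray to the right from the query point and count how many polygon edges it crosses (each edge strictly once or zero times, handled with the usual half-open convention). 
Parity of crossings → odd ⇒ inside.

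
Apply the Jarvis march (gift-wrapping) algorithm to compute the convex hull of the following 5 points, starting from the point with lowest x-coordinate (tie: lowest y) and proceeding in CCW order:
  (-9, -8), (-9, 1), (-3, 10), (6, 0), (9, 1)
Hull (CCW) = [(-9, -8), (9, 1), (-3, 10), (-9, 1)]

Jarvis march: at each step, from the current hull vertex p, select the next vertex q as the point such that every other point lies strictly to the left of (or on) the directed line p → q. (Equivalently: for every other point r, the cross product (q − p) × (r − p) ≥ 0.)
Starting point (lowest x, tie lowest y): (-9, -8). Wrap until returning to start. Resulting hull: (-9, -8), (9, 1), (-3, 10), (-9, 1).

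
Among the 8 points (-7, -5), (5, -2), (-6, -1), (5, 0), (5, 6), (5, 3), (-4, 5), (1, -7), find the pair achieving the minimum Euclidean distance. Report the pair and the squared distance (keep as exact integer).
Pair = ((5, -2), (5, 0)); squared distance = 4

Compute all C(8, 2) = 28 pairwise squared distances (x_i − x_j)² + (y_i − y_j)². The minimum is 4, attained by the pair ((5, -2), (5, 0)).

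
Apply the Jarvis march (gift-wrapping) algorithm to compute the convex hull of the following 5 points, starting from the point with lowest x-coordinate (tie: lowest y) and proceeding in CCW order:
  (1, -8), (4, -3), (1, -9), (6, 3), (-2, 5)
Hull (CCW) = [(-2, 5), (1, -9), (4, -3), (6, 3)]

Jarvis march: at each step, from the current hull vertex p, select the next vertex q as the point such that every other point lies strictly to the left of (or on) the directed line p → q. (Equivalently: for every other point r, the cross product (q − p) × (r − p) ≥ 0.)
Starting point (lowest x, tie lowest y): (-2, 5). Wrap until returning to start. Resulting hull: (-2, 5), (1, -9), (4, -3), (6, 3).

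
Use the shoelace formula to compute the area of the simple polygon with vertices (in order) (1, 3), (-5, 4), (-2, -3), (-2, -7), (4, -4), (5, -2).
Area = 115/2

Shoelace formula: Area = (1/2) |Σ_i (x_i · y_{i+1} − x_{i+1} · y_i)| (indices mod n). Compute each cross term:
  (1)(4) − (-5)(3) = 19
  (-5)(-3) − (-2)(4) = 23
  (-2)(-7) − (-2)(-3) = 8
  (-2)(-4) − (4)(-7) = 36
  (4)(-2) − (5)(-4) = 12
  (5)(3) − (1)(-2) = 17
Sum = 115, so (signed) Area = 115/2 = 115/2, |Area| = 115/2.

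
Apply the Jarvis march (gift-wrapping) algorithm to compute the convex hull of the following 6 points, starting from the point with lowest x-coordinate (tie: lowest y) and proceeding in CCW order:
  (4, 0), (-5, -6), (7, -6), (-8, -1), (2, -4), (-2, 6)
Hull (CCW) = [(-8, -1), (-5, -6), (7, -6), (4, 0), (-2, 6)]

Jarvis march: at each step, from the current hull vertex p, select the next vertex q as the point such that every other point lies strictly to the left of (or on) the directed line p → q. (Equivalently: for every other point r, the cross product (q − p) × (r − p) ≥ 0.)
Starting point (lowest x, tie lowest y): (-8, -1). Wrap until returning to start. Resulting hull: (-8, -1), (-5, -6), (7, -6), (4, 0), (-2, 6).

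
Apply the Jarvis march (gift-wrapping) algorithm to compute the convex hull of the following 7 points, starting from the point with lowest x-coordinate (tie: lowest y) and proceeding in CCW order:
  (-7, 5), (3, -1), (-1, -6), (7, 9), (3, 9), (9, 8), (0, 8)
Hull (CCW) = [(-7, 5), (-1, -6), (3, -1), (9, 8), (7, 9), (3, 9), (0, 8)]

Jarvis march: at each step, from the current hull vertex p, select the next vertex q as the point such that every other point lies strictly to the left of (or on) the directed line p → q. (Equivalently: for every other point r, the cross product (q − p) × (r − p) ≥ 0.)
Starting point (lowest x, tie lowest y): (-7, 5). Wrap until returning to start. Resulting hull: (-7, 5), (-1, -6), (3, -1), (9, 8), (7, 9), (3, 9), (0, 8).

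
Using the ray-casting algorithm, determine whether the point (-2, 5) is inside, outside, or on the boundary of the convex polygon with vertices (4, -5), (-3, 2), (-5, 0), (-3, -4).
The point (-2, 5) lies strictly outside the polygon

Cast a horizontal ray to the right from the query point and count how many polygon edges it crosses (each edge strictly once or zero times, handled with the usual half-open convention). 
Parity of crossings → even ⇒ outside.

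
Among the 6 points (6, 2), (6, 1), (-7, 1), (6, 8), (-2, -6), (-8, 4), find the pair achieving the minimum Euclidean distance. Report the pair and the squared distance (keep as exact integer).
Pair = ((6, 2), (6, 1)); squared distance = 1

Compute all C(6, 2) = 15 pairwise squared distances (x_i − x_j)² + (y_i − y_j)². The minimum is 1, attained by the pair ((6, 2), (6, 1)).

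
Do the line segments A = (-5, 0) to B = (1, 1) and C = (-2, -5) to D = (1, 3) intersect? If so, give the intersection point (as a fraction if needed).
Yes; intersection at (1/5, 13/15) (t = 13/15 on AB, s = 11/15 on CD)

Parametrize AB as A + t(B − A) = (-5 + 6 t, 0 + 1 t) and CD as C + s(D − C) = (-2 + 3 s, -5 + 8 s). Solve the linear system for (t, s). Determinant = -45 ≠ 0, so a unique intersection of the containing lines exists. Solution: t = 13/15, s = 11/15 — both in [0, 1], so the segments cross. Intersection point: (1/5, 13/15).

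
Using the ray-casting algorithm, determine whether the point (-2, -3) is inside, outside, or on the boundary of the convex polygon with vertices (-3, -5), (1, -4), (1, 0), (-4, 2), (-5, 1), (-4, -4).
The point (-2, -3) lies strictly inside the polygon

Cast a horizontal ray to the right from the query point and count how many polygon edges it crosses (each edge strictly once or zero times, handled with the usual half-open convention). 
Parity of crossings → odd ⇒ inside.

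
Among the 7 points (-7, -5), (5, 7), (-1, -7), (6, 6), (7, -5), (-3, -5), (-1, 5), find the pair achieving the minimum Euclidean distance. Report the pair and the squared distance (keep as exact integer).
Pair = ((5, 7), (6, 6)); squared distance = 2

Compute all C(7, 2) = 21 pairwise squared distances (x_i − x_j)² + (y_i − y_j)². The minimum is 2, attained by the pair ((5, 7), (6, 6)).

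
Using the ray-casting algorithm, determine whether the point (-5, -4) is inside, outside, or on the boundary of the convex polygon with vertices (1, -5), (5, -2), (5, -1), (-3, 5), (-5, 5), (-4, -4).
The point (-5, -4) lies strictly outside the polygon

Cast a horizontal ray to the right from the query point and count how many polygon edges it crosses (each edge strictly once or zero times, handled with the usual half-open convention). 
Parity of crossings → even ⇒ outside.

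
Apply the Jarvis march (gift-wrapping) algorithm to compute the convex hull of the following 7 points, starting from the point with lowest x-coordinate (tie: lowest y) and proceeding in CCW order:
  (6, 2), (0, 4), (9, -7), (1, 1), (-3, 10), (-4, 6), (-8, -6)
Hull (CCW) = [(-8, -6), (9, -7), (6, 2), (-3, 10)]

Jarvis march: at each step, from the current hull vertex p, select the next vertex q as the point such that every other point lies strictly to the left of (or on) the directed line p → q. (Equivalently: for every other point r, the cross product (q − p) × (r − p) ≥ 0.)
Starting point (lowest x, tie lowest y): (-8, -6). Wrap until returning to start. Resulting hull: (-8, -6), (9, -7), (6, 2), (-3, 10).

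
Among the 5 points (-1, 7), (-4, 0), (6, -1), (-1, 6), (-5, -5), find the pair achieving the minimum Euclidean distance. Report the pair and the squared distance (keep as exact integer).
Pair = ((-1, 7), (-1, 6)); squared distance = 1

Compute all C(5, 2) = 10 pairwise squared distances (x_i − x_j)² + (y_i − y_j)². The minimum is 1, attained by the pair ((-1, 7), (-1, 6)).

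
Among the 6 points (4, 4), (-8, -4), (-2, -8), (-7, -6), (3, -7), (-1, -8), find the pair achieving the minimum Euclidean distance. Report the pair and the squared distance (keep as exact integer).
Pair = ((-2, -8), (-1, -8)); squared distance = 1

Compute all C(6, 2) = 15 pairwise squared distances (x_i − x_j)² + (y_i − y_j)². The minimum is 1, attained by the pair ((-2, -8), (-1, -8)).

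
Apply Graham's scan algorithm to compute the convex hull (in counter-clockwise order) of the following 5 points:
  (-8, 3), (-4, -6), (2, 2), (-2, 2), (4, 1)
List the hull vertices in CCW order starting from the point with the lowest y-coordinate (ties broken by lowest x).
Hull (CCW) = [(-4, -6), (4, 1), (2, 2), (-8, 3)]

Graham scan procedure:
  1. Find the pivot p₀ = point with lowest y (tie → lowest x): (-4, -6).
  2. Sort the remaining points by polar angle around p₀.
  3. Walk through sorted points, maintaining a stack; pop the top while the last three entries make a non-left turn (cross product ≤ 0).
  4. Final stack is the convex hull in CCW order: (-4, -6), (4, 1), (2, 2), (-8, 3).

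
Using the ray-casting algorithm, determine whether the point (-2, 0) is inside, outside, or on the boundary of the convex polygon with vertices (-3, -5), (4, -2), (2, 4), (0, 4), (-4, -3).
The point (-2, 0) lies strictly inside the polygon

Cast a horizontal ray to the right from the query point and count how many polygon edges it crosses (each edge strictly once or zero times, handled with the usual half-open convention). 
Parity of crossings → odd ⇒ inside.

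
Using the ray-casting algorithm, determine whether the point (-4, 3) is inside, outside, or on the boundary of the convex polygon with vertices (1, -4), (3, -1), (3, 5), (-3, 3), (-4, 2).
The point (-4, 3) lies strictly outside the polygon

Cast a horizontal ray to the right from the query point and count how many polygon edges it crosses (each edge strictly once or zero times, handled with the usual half-open convention). 
Parity of crossings → even ⇒ outside.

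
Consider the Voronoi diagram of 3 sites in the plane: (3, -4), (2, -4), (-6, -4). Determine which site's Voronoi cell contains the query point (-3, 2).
Nearest site = (-6, -4)

The Voronoi cell of site s contains exactly those query points closer to s than to any other site. Compute squared distances from q = (-3, 2) to each site:
  (-6 − -3)² + (-4 − 2)² = 45
  (2 − -3)² + (-4 − 2)² = 61
  (3 − -3)² + (-4 − 2)² = 72
Minimum is attained by (-6, -4), so q lies in its Voronoi cell.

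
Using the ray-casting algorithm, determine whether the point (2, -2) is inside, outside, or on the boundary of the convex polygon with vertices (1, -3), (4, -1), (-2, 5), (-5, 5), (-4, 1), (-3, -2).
The point (2, -2) lies strictly inside the polygon

Cast a horizontal ray to the right from the query point and count how many polygon edges it crosses (each edge strictly once or zero times, handled with the usual half-open convention). 
Parity of crossings → odd ⇒ inside.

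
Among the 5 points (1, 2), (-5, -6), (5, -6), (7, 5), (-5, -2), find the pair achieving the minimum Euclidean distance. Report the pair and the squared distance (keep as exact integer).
Pair = ((-5, -6), (-5, -2)); squared distance = 16

Compute all C(5, 2) = 10 pairwise squared distances (x_i − x_j)² + (y_i − y_j)². The minimum is 16, attained by the pair ((-5, -6), (-5, -2)).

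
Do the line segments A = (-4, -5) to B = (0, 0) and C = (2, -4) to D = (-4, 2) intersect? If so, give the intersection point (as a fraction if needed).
Yes; intersection at (-8/9, -10/9) (t = 7/9 on AB, s = 13/27 on CD)

Parametrize AB as A + t(B − A) = (-4 + 4 t, -5 + 5 t) and CD as C + s(D − C) = (2 + -6 s, -4 + 6 s). Solve the linear system for (t, s). Determinant = -54 ≠ 0, so a unique intersection of the containing lines exists. Solution: t = 7/9, s = 13/27 — both in [0, 1], so the segments cross. Intersection point: (-8/9, -10/9).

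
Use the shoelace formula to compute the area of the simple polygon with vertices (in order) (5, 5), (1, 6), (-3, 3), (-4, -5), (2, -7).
Area = 78

Shoelace formula: Area = (1/2) |Σ_i (x_i · y_{i+1} − x_{i+1} · y_i)| (indices mod n). Compute each cross term:
  (5)(6) − (1)(5) = 25
  (1)(3) − (-3)(6) = 21
  (-3)(-5) − (-4)(3) = 27
  (-4)(-7) − (2)(-5) = 38
  (2)(5) − (5)(-7) = 45
Sum = 156, so (signed) Area = 156/2 = 78, |Area| = 78.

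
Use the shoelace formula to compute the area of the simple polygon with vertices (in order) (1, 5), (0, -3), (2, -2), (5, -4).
Area = 17

Shoelace formula: Area = (1/2) |Σ_i (x_i · y_{i+1} − x_{i+1} · y_i)| (indices mod n). Compute each cross term:
  (1)(-3) − (0)(5) = -3
  (0)(-2) − (2)(-3) = 6
  (2)(-4) − (5)(-2) = 2
  (5)(5) − (1)(-4) = 29
Sum = 34, so (signed) Area = 34/2 = 17, |Area| = 17.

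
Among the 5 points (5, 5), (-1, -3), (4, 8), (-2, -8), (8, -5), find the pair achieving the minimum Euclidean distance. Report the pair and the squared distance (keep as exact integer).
Pair = ((5, 5), (4, 8)); squared distance = 10

Compute all C(5, 2) = 10 pairwise squared distances (x_i − x_j)² + (y_i − y_j)². The minimum is 10, attained by the pair ((5, 5), (4, 8)).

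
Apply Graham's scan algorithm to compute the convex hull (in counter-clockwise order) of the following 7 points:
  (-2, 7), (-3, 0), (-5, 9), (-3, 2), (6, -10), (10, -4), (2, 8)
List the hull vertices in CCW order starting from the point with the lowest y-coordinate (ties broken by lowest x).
Hull (CCW) = [(6, -10), (10, -4), (2, 8), (-5, 9), (-3, 0)]

Graham scan procedure:
  1. Find the pivot p₀ = point with lowest y (tie → lowest x): (6, -10).
  2. Sort the remaining points by polar angle around p₀.
  3. Walk through sorted points, maintaining a stack; pop the top while the last three entries make a non-left turn (cross product ≤ 0).
  4. Final stack is the convex hull in CCW order: (6, -10), (10, -4), (2, 8), (-5, 9), (-3, 0).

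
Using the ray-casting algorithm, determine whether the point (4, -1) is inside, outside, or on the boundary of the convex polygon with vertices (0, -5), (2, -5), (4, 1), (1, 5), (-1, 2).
The point (4, -1) lies strictly outside the polygon

Cast a horizontal ray to the right from the query point and count how many polygon edges it crosses (each edge strictly once or zero times, handled with the usual half-open convention). 
Parity of crossings → even ⇒ outside.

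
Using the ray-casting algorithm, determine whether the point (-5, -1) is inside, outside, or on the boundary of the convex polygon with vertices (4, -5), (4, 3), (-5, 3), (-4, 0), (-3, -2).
The point (-5, -1) lies strictly outside the polygon

Cast a horizontal ray to the right from the query point and count how many polygon edges it crosses (each edge strictly once or zero times, handled with the usual half-open convention). 
Parity of crossings → even ⇒ outside.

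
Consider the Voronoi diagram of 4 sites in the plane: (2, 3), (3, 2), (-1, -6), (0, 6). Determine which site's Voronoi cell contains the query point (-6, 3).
Nearest site = (0, 6)

The Voronoi cell of site s contains exactly those query points closer to s than to any other site. Compute squared distances from q = (-6, 3) to each site:
  (0 − -6)² + (6 − 3)² = 45
  (2 − -6)² + (3 − 3)² = 64
  (3 − -6)² + (2 − 3)² = 82
  (-1 − -6)² + (-6 − 3)² = 106
Minimum is attained by (0, 6), so q lies in its Voronoi cell.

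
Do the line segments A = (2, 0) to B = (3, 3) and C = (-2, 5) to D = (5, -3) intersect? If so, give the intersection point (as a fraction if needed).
Yes; intersection at (61/29, 9/29) (t = 3/29 on AB, s = 17/29 on CD)

Parametrize AB as A + t(B − A) = (2 + 1 t, 0 + 3 t) and CD as C + s(D − C) = (-2 + 7 s, 5 + -8 s). Solve the linear system for (t, s). Determinant = 29 ≠ 0, so a unique intersection of the containing lines exists. Solution: t = 3/29, s = 17/29 — both in [0, 1], so the segments cross. Intersection point: (61/29, 9/29).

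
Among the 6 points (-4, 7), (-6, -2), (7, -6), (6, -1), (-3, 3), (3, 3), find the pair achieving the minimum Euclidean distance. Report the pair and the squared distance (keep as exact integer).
Pair = ((-4, 7), (-3, 3)); squared distance = 17

Compute all C(6, 2) = 15 pairwise squared distances (x_i − x_j)² + (y_i − y_j)². The minimum is 17, attained by the pair ((-4, 7), (-3, 3)).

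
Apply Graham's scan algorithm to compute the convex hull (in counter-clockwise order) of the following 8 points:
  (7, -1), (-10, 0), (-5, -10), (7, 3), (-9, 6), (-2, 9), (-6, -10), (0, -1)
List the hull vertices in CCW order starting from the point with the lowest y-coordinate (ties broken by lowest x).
Hull (CCW) = [(-6, -10), (-5, -10), (7, -1), (7, 3), (-2, 9), (-9, 6), (-10, 0)]

Graham scan procedure:
  1. Find the pivot p₀ = point with lowest y (tie → lowest x): (-6, -10).
  2. Sort the remaining points by polar angle around p₀.
  3. Walk through sorted points, maintaining a stack; pop the top while the last three entries make a non-left turn (cross product ≤ 0).
  4. Final stack is the convex hull in CCW order: (-6, -10), (-5, -10), (7, -1), (7, 3), (-2, 9), (-9, 6), (-10, 0).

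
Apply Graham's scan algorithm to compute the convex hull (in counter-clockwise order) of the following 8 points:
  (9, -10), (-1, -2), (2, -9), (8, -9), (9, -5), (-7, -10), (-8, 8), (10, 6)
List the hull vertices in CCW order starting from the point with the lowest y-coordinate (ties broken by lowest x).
Hull (CCW) = [(-7, -10), (9, -10), (10, 6), (-8, 8)]

Graham scan procedure:
  1. Find the pivot p₀ = point with lowest y (tie → lowest x): (-7, -10).
  2. Sort the remaining points by polar angle around p₀.
  3. Walk through sorted points, maintaining a stack; pop the top while the last three entries make a non-left turn (cross product ≤ 0).
  4. Final stack is the convex hull in CCW order: (-7, -10), (9, -10), (10, 6), (-8, 8).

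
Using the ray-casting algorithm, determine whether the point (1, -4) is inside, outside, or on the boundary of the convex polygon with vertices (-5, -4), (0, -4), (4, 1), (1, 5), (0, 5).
The point (1, -4) lies strictly outside the polygon

Cast a horizontal ray to the right from the query point and count how many polygon edges it crosses (each edge strictly once or zero times, handled with the usual half-open convention). 
Parity of crossings → even ⇒ outside.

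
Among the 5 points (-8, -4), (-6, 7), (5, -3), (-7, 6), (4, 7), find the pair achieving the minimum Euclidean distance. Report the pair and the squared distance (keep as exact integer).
Pair = ((-6, 7), (-7, 6)); squared distance = 2

Compute all C(5, 2) = 10 pairwise squared distances (x_i − x_j)² + (y_i − y_j)². The minimum is 2, attained by the pair ((-6, 7), (-7, 6)).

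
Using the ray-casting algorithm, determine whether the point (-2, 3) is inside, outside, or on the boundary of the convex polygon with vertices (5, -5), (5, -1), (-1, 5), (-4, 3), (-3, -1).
The point (-2, 3) lies strictly inside the polygon

Cast a horizontal ray to the right from the query point and count how many polygon edges it crosses (each edge strictly once or zero times, handled with the usual half-open convention). 
Parity of crossings → odd ⇒ inside.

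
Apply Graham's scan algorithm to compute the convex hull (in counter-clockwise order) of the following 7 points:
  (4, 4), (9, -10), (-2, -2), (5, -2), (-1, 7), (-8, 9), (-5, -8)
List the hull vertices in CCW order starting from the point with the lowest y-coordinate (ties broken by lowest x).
Hull (CCW) = [(9, -10), (4, 4), (-1, 7), (-8, 9), (-5, -8)]

Graham scan procedure:
  1. Find the pivot p₀ = point with lowest y (tie → lowest x): (9, -10).
  2. Sort the remaining points by polar angle around p₀.
  3. Walk through sorted points, maintaining a stack; pop the top while the last three entries make a non-left turn (cross product ≤ 0).
  4. Final stack is the convex hull in CCW order: (9, -10), (4, 4), (-1, 7), (-8, 9), (-5, -8).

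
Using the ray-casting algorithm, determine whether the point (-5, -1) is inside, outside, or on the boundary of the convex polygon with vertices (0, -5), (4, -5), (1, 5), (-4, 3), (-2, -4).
The point (-5, -1) lies strictly outside the polygon

Cast a horizontal ray to the right from the query point and count how many polygon edges it crosses (each edge strictly once or zero times, handled with the usual half-open convention). 
Parity of crossings → even ⇒ outside.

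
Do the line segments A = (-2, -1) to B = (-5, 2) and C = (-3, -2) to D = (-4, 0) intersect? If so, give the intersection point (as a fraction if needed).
No (intersection of containing lines falls outside at least one segment)

Parametrize and solve: t = 1, s = 2. At least one of these is outside [0, 1], so the segments do not intersect.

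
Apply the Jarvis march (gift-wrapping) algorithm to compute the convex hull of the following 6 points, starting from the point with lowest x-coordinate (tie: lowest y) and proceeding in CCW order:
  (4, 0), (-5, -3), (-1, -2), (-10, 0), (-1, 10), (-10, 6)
Hull (CCW) = [(-10, 0), (-5, -3), (-1, -2), (4, 0), (-1, 10), (-10, 6)]

Jarvis march: at each step, from the current hull vertex p, select the next vertex q as the point such that every other point lies strictly to the left of (or on) the directed line p → q. (Equivalently: for every other point r, the cross product (q − p) × (r − p) ≥ 0.)
Starting point (lowest x, tie lowest y): (-10, 0). Wrap until returning to start. Resulting hull: (-10, 0), (-5, -3), (-1, -2), (4, 0), (-1, 10), (-10, 6).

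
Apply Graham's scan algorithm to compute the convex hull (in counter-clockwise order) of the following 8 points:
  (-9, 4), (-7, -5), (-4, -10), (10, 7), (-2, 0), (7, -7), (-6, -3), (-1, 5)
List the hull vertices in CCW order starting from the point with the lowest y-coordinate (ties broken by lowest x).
Hull (CCW) = [(-4, -10), (7, -7), (10, 7), (-9, 4), (-7, -5)]

Graham scan procedure:
  1. Find the pivot p₀ = point with lowest y (tie → lowest x): (-4, -10).
  2. Sort the remaining points by polar angle around p₀.
  3. Walk through sorted points, maintaining a stack; pop the top while the last three entries make a non-left turn (cross product ≤ 0).
  4. Final stack is the convex hull in CCW order: (-4, -10), (7, -7), (10, 7), (-9, 4), (-7, -5).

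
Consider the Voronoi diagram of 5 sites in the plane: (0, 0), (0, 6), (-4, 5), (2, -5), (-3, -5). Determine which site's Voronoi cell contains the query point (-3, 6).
Nearest site = (-4, 5)

The Voronoi cell of site s contains exactly those query points closer to s than to any other site. Compute squared distances from q = (-3, 6) to each site:
  (-4 − -3)² + (5 − 6)² = 2
  (0 − -3)² + (6 − 6)² = 9
  (0 − -3)² + (0 − 6)² = 45
  (-3 − -3)² + (-5 − 6)² = 121
  (2 − -3)² + (-5 − 6)² = 146
Minimum is attained by (-4, 5), so q lies in its Voronoi cell.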